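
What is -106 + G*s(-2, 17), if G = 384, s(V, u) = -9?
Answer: -3562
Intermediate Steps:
-106 + G*s(-2, 17) = -106 + 384*(-9) = -106 - 3456 = -3562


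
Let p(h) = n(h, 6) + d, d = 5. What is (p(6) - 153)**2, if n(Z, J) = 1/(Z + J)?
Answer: 3150625/144 ≈ 21879.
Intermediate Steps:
n(Z, J) = 1/(J + Z)
p(h) = 5 + 1/(6 + h) (p(h) = 1/(6 + h) + 5 = 5 + 1/(6 + h))
(p(6) - 153)**2 = ((31 + 5*6)/(6 + 6) - 153)**2 = ((31 + 30)/12 - 153)**2 = ((1/12)*61 - 153)**2 = (61/12 - 153)**2 = (-1775/12)**2 = 3150625/144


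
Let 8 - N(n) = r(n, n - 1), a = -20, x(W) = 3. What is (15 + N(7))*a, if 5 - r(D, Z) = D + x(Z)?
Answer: -560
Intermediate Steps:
r(D, Z) = 2 - D (r(D, Z) = 5 - (D + 3) = 5 - (3 + D) = 5 + (-3 - D) = 2 - D)
N(n) = 6 + n (N(n) = 8 - (2 - n) = 8 + (-2 + n) = 6 + n)
(15 + N(7))*a = (15 + (6 + 7))*(-20) = (15 + 13)*(-20) = 28*(-20) = -560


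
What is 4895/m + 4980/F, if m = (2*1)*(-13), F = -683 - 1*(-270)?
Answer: -2151115/10738 ≈ -200.33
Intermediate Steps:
F = -413 (F = -683 + 270 = -413)
m = -26 (m = 2*(-13) = -26)
4895/m + 4980/F = 4895/(-26) + 4980/(-413) = 4895*(-1/26) + 4980*(-1/413) = -4895/26 - 4980/413 = -2151115/10738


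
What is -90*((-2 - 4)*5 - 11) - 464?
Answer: 3226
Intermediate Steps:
-90*((-2 - 4)*5 - 11) - 464 = -90*(-6*5 - 11) - 464 = -90*(-30 - 11) - 464 = -90*(-41) - 464 = 3690 - 464 = 3226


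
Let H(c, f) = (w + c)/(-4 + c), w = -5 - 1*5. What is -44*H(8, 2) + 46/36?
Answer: 419/18 ≈ 23.278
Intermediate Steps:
w = -10 (w = -5 - 5 = -10)
H(c, f) = (-10 + c)/(-4 + c)
-44*H(8, 2) + 46/36 = -44*(-10 + 8)/(-4 + 8) + 46/36 = -44*(-2)/4 + 46*(1/36) = -11*(-2) + 23/18 = -44*(-½) + 23/18 = 22 + 23/18 = 419/18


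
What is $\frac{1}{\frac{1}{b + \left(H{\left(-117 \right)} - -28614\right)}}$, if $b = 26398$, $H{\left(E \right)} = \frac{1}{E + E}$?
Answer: $\frac{12872807}{234} \approx 55012.0$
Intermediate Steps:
$H{\left(E \right)} = \frac{1}{2 E}$
$\frac{1}{\frac{1}{b + \left(H{\left(-117 \right)} - -28614\right)}} = \frac{1}{\frac{1}{26398 + \left(\frac{1}{2 \left(-117\right)} - -28614\right)}} = \frac{1}{\frac{1}{26398 + \left(\frac{1}{2} \left(- \frac{1}{117}\right) + 28614\right)}} = \frac{1}{\frac{1}{26398 + \left(- \frac{1}{234} + 28614\right)}} = \frac{1}{\frac{1}{26398 + \frac{6695675}{234}}} = \frac{1}{\frac{1}{\frac{12872807}{234}}} = \frac{1}{\frac{234}{12872807}} = \frac{12872807}{234}$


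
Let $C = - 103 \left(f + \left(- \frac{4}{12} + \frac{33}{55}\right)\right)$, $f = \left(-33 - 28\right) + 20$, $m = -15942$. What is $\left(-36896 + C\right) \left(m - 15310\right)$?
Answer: $\frac{15329324764}{15} \approx 1.022 \cdot 10^{9}$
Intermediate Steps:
$f = -41$ ($f = -61 + 20 = -41$)
$C = \frac{62933}{15}$ ($C = - 103 \left(-41 + \left(- \frac{4}{12} + \frac{33}{55}\right)\right) = - 103 \left(-41 + \left(\left(-4\right) \frac{1}{12} + 33 \cdot \frac{1}{55}\right)\right) = - 103 \left(-41 + \left(- \frac{1}{3} + \frac{3}{5}\right)\right) = - 103 \left(-41 + \frac{4}{15}\right) = \left(-103\right) \left(- \frac{611}{15}\right) = \frac{62933}{15} \approx 4195.5$)
$\left(-36896 + C\right) \left(m - 15310\right) = \left(-36896 + \frac{62933}{15}\right) \left(-15942 - 15310\right) = \left(- \frac{490507}{15}\right) \left(-31252\right) = \frac{15329324764}{15}$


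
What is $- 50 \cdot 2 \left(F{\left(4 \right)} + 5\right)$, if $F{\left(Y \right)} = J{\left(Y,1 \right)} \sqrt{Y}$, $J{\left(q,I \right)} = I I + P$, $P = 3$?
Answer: $-1300$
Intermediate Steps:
$J{\left(q,I \right)} = 3 + I^{2}$ ($J{\left(q,I \right)} = I I + 3 = I^{2} + 3 = 3 + I^{2}$)
$F{\left(Y \right)} = 4 \sqrt{Y}$ ($F{\left(Y \right)} = \left(3 + 1^{2}\right) \sqrt{Y} = \left(3 + 1\right) \sqrt{Y} = 4 \sqrt{Y}$)
$- 50 \cdot 2 \left(F{\left(4 \right)} + 5\right) = - 50 \cdot 2 \left(4 \sqrt{4} + 5\right) = - 50 \cdot 2 \left(4 \cdot 2 + 5\right) = - 50 \cdot 2 \left(8 + 5\right) = - 50 \cdot 2 \cdot 13 = \left(-50\right) 26 = -1300$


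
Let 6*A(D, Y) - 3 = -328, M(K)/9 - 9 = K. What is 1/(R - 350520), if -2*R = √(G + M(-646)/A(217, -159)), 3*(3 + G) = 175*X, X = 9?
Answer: -730250/255967229673 + 5*√109/511934459346 ≈ -2.8528e-6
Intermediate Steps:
M(K) = 81 + 9*K
A(D, Y) = -325/6 (A(D, Y) = ½ + (⅙)*(-328) = ½ - 164/3 = -325/6)
G = 522 (G = -3 + (175*9)/3 = -3 + (⅓)*1575 = -3 + 525 = 522)
R = -6*√109/5 (R = -√(522 + (81 + 9*(-646))/(-325/6))/2 = -√(522 + (81 - 5814)*(-6/325))/2 = -√(522 - 5733*(-6/325))/2 = -√(522 + 2646/25)/2 = -6*√109/5 ≈ -12.528)
1/(R - 350520) = 1/(-6*√109/5 - 350520) = 1/(-350520 - 6*√109/5)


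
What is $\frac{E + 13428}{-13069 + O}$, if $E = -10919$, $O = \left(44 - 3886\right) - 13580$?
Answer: $- \frac{2509}{30491} \approx -0.082287$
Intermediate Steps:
$O = -17422$ ($O = -3842 - 13580 = -17422$)
$\frac{E + 13428}{-13069 + O} = \frac{-10919 + 13428}{-13069 - 17422} = \frac{2509}{-30491} = 2509 \left(- \frac{1}{30491}\right) = - \frac{2509}{30491}$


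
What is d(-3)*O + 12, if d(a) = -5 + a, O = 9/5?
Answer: -12/5 ≈ -2.4000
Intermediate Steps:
O = 9/5 (O = 9*(⅕) = 9/5 ≈ 1.8000)
d(-3)*O + 12 = (-5 - 3)*(9/5) + 12 = -8*9/5 + 12 = -72/5 + 12 = -12/5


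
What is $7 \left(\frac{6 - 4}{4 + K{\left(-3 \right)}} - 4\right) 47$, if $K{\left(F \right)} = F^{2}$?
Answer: $- \frac{16450}{13} \approx -1265.4$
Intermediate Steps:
$7 \left(\frac{6 - 4}{4 + K{\left(-3 \right)}} - 4\right) 47 = 7 \left(\frac{6 - 4}{4 + \left(-3\right)^{2}} - 4\right) 47 = 7 \left(\frac{2}{4 + 9} - 4\right) 47 = 7 \left(\frac{2}{13} - 4\right) 47 = 7 \left(- \frac{50}{13}\right) 47 = \left(- \frac{350}{13}\right) 47 = - \frac{16450}{13}$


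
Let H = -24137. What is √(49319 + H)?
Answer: 3*√2798 ≈ 158.69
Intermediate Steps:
√(49319 + H) = √(49319 - 24137) = √25182 = 3*√2798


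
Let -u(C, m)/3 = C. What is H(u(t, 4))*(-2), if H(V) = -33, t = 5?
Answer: 66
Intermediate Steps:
u(C, m) = -3*C
H(u(t, 4))*(-2) = -33*(-2) = 66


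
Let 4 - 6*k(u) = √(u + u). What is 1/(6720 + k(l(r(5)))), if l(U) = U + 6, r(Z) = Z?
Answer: 40324/271004159 + √22/271004159 ≈ 0.00014881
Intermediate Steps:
l(U) = 6 + U
k(u) = ⅔ - √2*√u/6 (k(u) = ⅔ - √(u + u)/6 = ⅔ - √2*√u/6)
1/(6720 + k(l(r(5)))) = 1/(6720 + (⅔ - √2*√(6 + 5)/6)) = 1/(6720 + (⅔ - √2*√11/6)) = 1/(6720 + (⅔ - √22/6)) = 1/(20162/3 - √22/6)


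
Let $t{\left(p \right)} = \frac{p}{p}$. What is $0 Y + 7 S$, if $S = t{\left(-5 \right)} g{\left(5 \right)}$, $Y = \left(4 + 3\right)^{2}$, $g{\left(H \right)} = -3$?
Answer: $-21$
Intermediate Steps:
$Y = 49$ ($Y = 7^{2} = 49$)
$t{\left(p \right)} = 1$
$S = -3$ ($S = 1 \left(-3\right) = -3$)
$0 Y + 7 S = 0 \cdot 49 + 7 \left(-3\right) = 0 - 21 = -21$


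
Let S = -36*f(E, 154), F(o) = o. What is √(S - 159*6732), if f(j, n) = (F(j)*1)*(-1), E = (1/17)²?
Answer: 84*I*√43841/17 ≈ 1034.6*I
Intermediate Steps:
E = 1/289 (E = (1/17)² = 1/289 ≈ 0.0034602)
f(j, n) = -j (f(j, n) = (j*1)*(-1) = j*(-1) = -j)
S = 36/289 (S = -(-36)/289 = -36*(-1/289) = 36/289 ≈ 0.12457)
√(S - 159*6732) = √(36/289 - 159*6732) = √(36/289 - 1070388) = √(-309342096/289) = 84*I*√43841/17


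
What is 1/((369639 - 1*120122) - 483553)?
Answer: -1/234036 ≈ -4.2728e-6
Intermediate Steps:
1/((369639 - 1*120122) - 483553) = 1/((369639 - 120122) - 483553) = 1/(249517 - 483553) = 1/(-234036) = -1/234036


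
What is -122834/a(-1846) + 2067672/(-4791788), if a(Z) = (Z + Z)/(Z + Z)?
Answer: -147149138716/1197947 ≈ -1.2283e+5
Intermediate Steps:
a(Z) = 1 (a(Z) = (2*Z)/((2*Z)) = (2*Z)*(1/(2*Z)) = 1)
-122834/a(-1846) + 2067672/(-4791788) = -122834/1 + 2067672/(-4791788) = -122834*1 + 2067672*(-1/4791788) = -122834 - 516918/1197947 = -147149138716/1197947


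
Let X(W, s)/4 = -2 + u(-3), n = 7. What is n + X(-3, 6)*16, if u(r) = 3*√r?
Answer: -121 + 192*I*√3 ≈ -121.0 + 332.55*I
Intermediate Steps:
X(W, s) = -8 + 12*I*√3 (X(W, s) = 4*(-2 + 3*√(-3)) = 4*(-2 + 3*(I*√3)) = 4*(-2 + 3*I*√3) = -8 + 12*I*√3)
n + X(-3, 6)*16 = 7 + (-8 + 12*I*√3)*16 = 7 + (-128 + 192*I*√3) = -121 + 192*I*√3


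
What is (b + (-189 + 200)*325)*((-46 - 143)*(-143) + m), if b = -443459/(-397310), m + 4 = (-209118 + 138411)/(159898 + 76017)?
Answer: 4528927999858483821/46865694325 ≈ 9.6636e+7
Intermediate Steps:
m = -1014367/235915 (m = -4 + (-209118 + 138411)/(159898 + 76017) = -4 - 70707/235915 = -1014367/235915 ≈ -4.2997)
b = 443459/397310 (b = -443459*(-1/397310) = 443459/397310 ≈ 1.1162)
(b + (-189 + 200)*325)*((-46 - 143)*(-143) + m) = (443459/397310 + (-189 + 200)*325)*((-46 - 143)*(-143) - 1014367/235915) = (443459/397310 + 11*325)*(-189*(-143) - 1014367/235915) = (443459/397310 + 3575)*(27027 - 1014367/235915) = (1420826709/397310)*(6375060338/235915) = 4528927999858483821/46865694325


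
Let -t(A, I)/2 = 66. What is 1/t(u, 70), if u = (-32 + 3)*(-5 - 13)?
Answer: -1/132 ≈ -0.0075758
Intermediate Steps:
u = 522 (u = -29*(-18) = 522)
t(A, I) = -132 (t(A, I) = -2*66 = -132)
1/t(u, 70) = 1/(-132) = -1/132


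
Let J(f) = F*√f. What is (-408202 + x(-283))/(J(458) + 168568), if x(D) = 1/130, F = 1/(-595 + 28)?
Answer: -718951729697972442/296892855634007035 - 30088568853*√458/1187571422536028140 ≈ -2.4216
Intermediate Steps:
F = -1/567 (F = 1/(-567) = -1/567 ≈ -0.0017637)
J(f) = -√f/567
x(D) = 1/130
(-408202 + x(-283))/(J(458) + 168568) = (-408202 + 1/130)/(-√458/567 + 168568) = -53066259/(130*(168568 - √458/567))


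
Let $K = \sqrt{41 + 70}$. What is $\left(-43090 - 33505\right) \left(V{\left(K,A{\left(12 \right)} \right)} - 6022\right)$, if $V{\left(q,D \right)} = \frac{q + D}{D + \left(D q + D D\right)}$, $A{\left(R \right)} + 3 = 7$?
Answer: $\frac{158664780815}{344} + \frac{76595 \sqrt{111}}{344} \approx 4.6124 \cdot 10^{8}$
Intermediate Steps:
$A{\left(R \right)} = 4$ ($A{\left(R \right)} = -3 + 7 = 4$)
$K = \sqrt{111} \approx 10.536$
$V{\left(q,D \right)} = \frac{D + q}{D + D^{2} + D q}$ ($V{\left(q,D \right)} = \frac{D + q}{D + \left(D q + D^{2}\right)} = \frac{D + q}{D + \left(D^{2} + D q\right)} = \frac{D + q}{D + D^{2} + D q}$)
$\left(-43090 - 33505\right) \left(V{\left(K,A{\left(12 \right)} \right)} - 6022\right) = \left(-43090 - 33505\right) \left(\frac{4 + \sqrt{111}}{4 \left(1 + 4 + \sqrt{111}\right)} - 6022\right) = - 76595 \left(\frac{4 + \sqrt{111}}{4 \left(5 + \sqrt{111}\right)} - 6022\right) = - 76595 \left(-6022 + \frac{4 + \sqrt{111}}{4 \left(5 + \sqrt{111}\right)}\right) = 461255090 - \frac{76595 \left(4 + \sqrt{111}\right)}{4 \left(5 + \sqrt{111}\right)}$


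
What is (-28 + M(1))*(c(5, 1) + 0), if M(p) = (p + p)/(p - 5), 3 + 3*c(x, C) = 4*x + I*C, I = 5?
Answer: -209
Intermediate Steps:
c(x, C) = -1 + 4*x/3 + 5*C/3 (c(x, C) = -1 + (4*x + 5*C)/3 = -1 + (4*x/3 + 5*C/3) = -1 + 4*x/3 + 5*C/3)
M(p) = 2*p/(-5 + p) (M(p) = (2*p)/(-5 + p) = 2*p/(-5 + p))
(-28 + M(1))*(c(5, 1) + 0) = (-28 + 2*1/(-5 + 1))*((-1 + (4/3)*5 + (5/3)*1) + 0) = (-28 + 2*1/(-4))*((-1 + 20/3 + 5/3) + 0) = (-28 + 2*1*(-1/4))*(22/3 + 0) = (-28 - 1/2)*(22/3) = -57/2*22/3 = -209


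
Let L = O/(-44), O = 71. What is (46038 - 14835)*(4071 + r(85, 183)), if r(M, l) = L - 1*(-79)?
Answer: 5695452387/44 ≈ 1.2944e+8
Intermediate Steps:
L = -71/44 (L = 71/(-44) = 71*(-1/44) = -71/44 ≈ -1.6136)
r(M, l) = 3405/44 (r(M, l) = -71/44 - 1*(-79) = -71/44 + 79 = 3405/44)
(46038 - 14835)*(4071 + r(85, 183)) = (46038 - 14835)*(4071 + 3405/44) = 31203*(182529/44) = 5695452387/44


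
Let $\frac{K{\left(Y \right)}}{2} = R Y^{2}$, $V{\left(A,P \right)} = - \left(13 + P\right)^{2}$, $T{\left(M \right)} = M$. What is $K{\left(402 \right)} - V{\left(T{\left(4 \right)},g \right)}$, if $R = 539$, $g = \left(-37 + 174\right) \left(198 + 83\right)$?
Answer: $1657229212$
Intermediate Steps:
$g = 38497$ ($g = 137 \cdot 281 = 38497$)
$K{\left(Y \right)} = 1078 Y^{2}$ ($K{\left(Y \right)} = 2 \cdot 539 Y^{2} = 1078 Y^{2}$)
$K{\left(402 \right)} - V{\left(T{\left(4 \right)},g \right)} = 1078 \cdot 402^{2} - - \left(13 + 38497\right)^{2} = 1078 \cdot 161604 - - 38510^{2} = 174209112 - \left(-1\right) 1483020100 = 174209112 - -1483020100 = 174209112 + 1483020100 = 1657229212$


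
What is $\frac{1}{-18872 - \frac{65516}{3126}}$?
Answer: $- \frac{1563}{29529694} \approx -5.293 \cdot 10^{-5}$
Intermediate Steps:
$\frac{1}{-18872 - \frac{65516}{3126}} = \frac{1}{-18872 - \frac{32758}{1563}} = \frac{1}{- \frac{29529694}{1563}} = - \frac{1563}{29529694}$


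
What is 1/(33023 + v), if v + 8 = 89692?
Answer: 1/122707 ≈ 8.1495e-6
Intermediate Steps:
v = 89684 (v = -8 + 89692 = 89684)
1/(33023 + v) = 1/(33023 + 89684) = 1/122707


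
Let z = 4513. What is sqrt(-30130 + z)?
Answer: I*sqrt(25617) ≈ 160.05*I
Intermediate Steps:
sqrt(-30130 + z) = sqrt(-30130 + 4513) = sqrt(-25617) = I*sqrt(25617)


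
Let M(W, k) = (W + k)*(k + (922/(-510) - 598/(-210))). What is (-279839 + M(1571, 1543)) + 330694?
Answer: 2891101943/595 ≈ 4.8590e+6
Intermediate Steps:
M(W, k) = (1856/1785 + k)*(W + k) (M(W, k) = (W + k)*(k + (922*(-1/510) - 598*(-1/210))) = (W + k)*(k + (-461/255 + 299/105)) = (W + k)*(k + 1856/1785) = (W + k)*(1856/1785 + k) = (1856/1785 + k)*(W + k))
(-279839 + M(1571, 1543)) + 330694 = (-279839 + (1543**2 + (1856/1785)*1571 + (1856/1785)*1543 + 1571*1543)) + 330694 = (-279839 + (2380849 + 2915776/1785 + 2863808/1785 + 2424053)) + 330694 = (-279839 + 2860843218/595) + 330694 = 2694339013/595 + 330694 = 2891101943/595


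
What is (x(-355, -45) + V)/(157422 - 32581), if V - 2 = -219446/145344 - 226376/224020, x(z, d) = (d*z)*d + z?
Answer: -2927264880617863/508102290737760 ≈ -5.7612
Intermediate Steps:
x(z, d) = z + z*d² (x(z, d) = z*d² + z = z + z*d²)
V = -2117845063/4069995360 (V = 2 + (-219446/145344 - 226376/224020) = 2 + (-219446*1/145344 - 226376*1/224020) = 2 + (-109723/72672 - 56594/56005) = 2 - 10257835783/4069995360 = -2117845063/4069995360 ≈ -0.52036)
(x(-355, -45) + V)/(157422 - 32581) = (-355*(1 + (-45)²) - 2117845063/4069995360)/(157422 - 32581) = (-355*(1 + 2025) - 2117845063/4069995360)/124841 = (-355*2026 - 2117845063/4069995360)*(1/124841) = (-719230 - 2117845063/4069995360)*(1/124841) = -2927264880617863/4069995360*1/124841 = -2927264880617863/508102290737760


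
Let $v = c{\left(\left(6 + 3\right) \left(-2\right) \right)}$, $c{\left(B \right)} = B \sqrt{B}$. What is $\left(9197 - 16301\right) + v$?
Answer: $-7104 - 54 i \sqrt{2} \approx -7104.0 - 76.368 i$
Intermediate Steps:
$c{\left(B \right)} = B^{\frac{3}{2}}$
$v = - 54 i \sqrt{2}$ ($v = \left(\left(6 + 3\right) \left(-2\right)\right)^{\frac{3}{2}} = \left(9 \left(-2\right)\right)^{\frac{3}{2}} = \left(-18\right)^{\frac{3}{2}} = - 54 i \sqrt{2} \approx - 76.368 i$)
$\left(9197 - 16301\right) + v = \left(9197 - 16301\right) - 54 i \sqrt{2} = -7104 - 54 i \sqrt{2}$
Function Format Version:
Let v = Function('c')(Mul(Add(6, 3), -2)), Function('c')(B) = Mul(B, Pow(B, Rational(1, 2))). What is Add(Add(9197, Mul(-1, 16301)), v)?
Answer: Add(-7104, Mul(-54, I, Pow(2, Rational(1, 2)))) ≈ Add(-7104.0, Mul(-76.368, I))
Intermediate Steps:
Function('c')(B) = Pow(B, Rational(3, 2))
v = Mul(-54, I, Pow(2, Rational(1, 2))) (v = Pow(Mul(Add(6, 3), -2), Rational(3, 2)) = Pow(Mul(9, -2), Rational(3, 2)) = Pow(-18, Rational(3, 2)) = Mul(-54, I, Pow(2, Rational(1, 2))) ≈ Mul(-76.368, I))
Add(Add(9197, Mul(-1, 16301)), v) = Add(Add(9197, Mul(-1, 16301)), Mul(-54, I, Pow(2, Rational(1, 2)))) = Add(Add(9197, -16301), Mul(-54, I, Pow(2, Rational(1, 2)))) = Add(-7104, Mul(-54, I, Pow(2, Rational(1, 2))))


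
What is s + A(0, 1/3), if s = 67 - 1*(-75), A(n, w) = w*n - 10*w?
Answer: 416/3 ≈ 138.67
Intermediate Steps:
A(n, w) = -10*w + n*w (A(n, w) = n*w - 10*w = -10*w + n*w)
s = 142 (s = 67 + 75 = 142)
s + A(0, 1/3) = 142 + (-10 + 0)/3 = 142 + (⅓)*(-10) = 142 - 10/3 = 416/3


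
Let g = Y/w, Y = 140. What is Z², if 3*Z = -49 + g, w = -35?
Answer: 2809/9 ≈ 312.11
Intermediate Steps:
g = -4 (g = 140/(-35) = 140*(-1/35) = -4)
Z = -53/3 (Z = (-49 - 4)/3 = (⅓)*(-53) = -53/3 ≈ -17.667)
Z² = (-53/3)² = 2809/9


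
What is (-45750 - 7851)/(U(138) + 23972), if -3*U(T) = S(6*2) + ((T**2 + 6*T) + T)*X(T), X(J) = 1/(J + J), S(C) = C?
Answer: -321606/143663 ≈ -2.2386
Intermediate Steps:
X(J) = 1/(2*J)
U(T) = -4 - (T**2 + 7*T)/(6*T) (U(T) = -(6*2 + ((T**2 + 6*T) + T)*(1/(2*T)))/3 = -(12 + (T**2 + 7*T)*(1/(2*T)))/3 = -(12 + (T**2 + 7*T)/(2*T))/3 = -4 - (T**2 + 7*T)/(6*T))
(-45750 - 7851)/(U(138) + 23972) = (-45750 - 7851)/((-31/6 - 1/6*138) + 23972) = -53601/((-31/6 - 23) + 23972) = -53601/(-169/6 + 23972) = -53601/143663/6 = -53601*6/143663 = -321606/143663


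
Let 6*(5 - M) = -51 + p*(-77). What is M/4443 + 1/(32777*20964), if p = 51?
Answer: 51000837683/339216646156 ≈ 0.15035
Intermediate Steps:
M = 668 (M = 5 - (-51 + 51*(-77))/6 = 5 - (-51 - 3927)/6 = 5 - ⅙*(-3978) = 5 + 663 = 668)
M/4443 + 1/(32777*20964) = 668/4443 + 1/(32777*20964) = 668*(1/4443) + (1/32777)*(1/20964) = 668/4443 + 1/687137028 = 51000837683/339216646156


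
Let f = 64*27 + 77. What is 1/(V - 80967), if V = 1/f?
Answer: -1805/146145434 ≈ -1.2351e-5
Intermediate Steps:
f = 1805 (f = 1728 + 77 = 1805)
V = 1/1805 ≈ 0.00055402
1/(V - 80967) = 1/(1/1805 - 80967) = 1/(-146145434/1805) = -1805/146145434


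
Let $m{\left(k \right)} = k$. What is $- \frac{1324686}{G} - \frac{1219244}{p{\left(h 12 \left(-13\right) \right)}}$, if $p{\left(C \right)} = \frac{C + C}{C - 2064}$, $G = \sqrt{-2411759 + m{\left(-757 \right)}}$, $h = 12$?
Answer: $- \frac{3845308}{3} + \frac{220781 i \sqrt{603129}}{201043} \approx -1.2818 \cdot 10^{6} + 852.86 i$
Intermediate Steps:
$G = 2 i \sqrt{603129}$ ($G = \sqrt{-2411759 - 757} = \sqrt{-2412516} = 2 i \sqrt{603129} \approx 1553.2 i$)
$p{\left(C \right)} = \frac{2 C}{-2064 + C}$
$- \frac{1324686}{G} - \frac{1219244}{p{\left(h 12 \left(-13\right) \right)}} = - \frac{1324686}{2 i \sqrt{603129}} - \frac{1219244}{2 \cdot 12 \cdot 12 \left(-13\right) \frac{1}{-2064 + 12 \cdot 12 \left(-13\right)}} = - 1324686 \left(- \frac{i \sqrt{603129}}{1206258}\right) - \frac{1219244}{2 \cdot 144 \left(-13\right) \frac{1}{-2064 + 144 \left(-13\right)}} = \frac{220781 i \sqrt{603129}}{201043} - \frac{1219244}{2 \left(-1872\right) \frac{1}{-2064 - 1872}} = \frac{220781 i \sqrt{603129}}{201043} - \frac{1219244}{2 \left(-1872\right) \frac{1}{-3936}} = \frac{220781 i \sqrt{603129}}{201043} - \frac{1219244}{2 \left(-1872\right) \left(- \frac{1}{3936}\right)} = \frac{220781 i \sqrt{603129}}{201043} - \frac{1219244}{\frac{39}{41}} = \frac{220781 i \sqrt{603129}}{201043} - \frac{3845308}{3} = - \frac{3845308}{3} + \frac{220781 i \sqrt{603129}}{201043}$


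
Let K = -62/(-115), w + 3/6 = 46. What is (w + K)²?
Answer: 112126921/52900 ≈ 2119.6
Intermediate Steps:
w = 91/2 (w = -½ + 46 = 91/2 ≈ 45.500)
K = 62/115 (K = -62*(-1/115) = 62/115 ≈ 0.53913)
(w + K)² = (91/2 + 62/115)² = (10589/230)² = 112126921/52900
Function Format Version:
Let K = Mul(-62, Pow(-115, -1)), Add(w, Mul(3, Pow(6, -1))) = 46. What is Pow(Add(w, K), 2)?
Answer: Rational(112126921, 52900) ≈ 2119.6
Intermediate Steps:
w = Rational(91, 2) (w = Add(Rational(-1, 2), 46) = Rational(91, 2) ≈ 45.500)
K = Rational(62, 115) (K = Mul(-62, Rational(-1, 115)) = Rational(62, 115) ≈ 0.53913)
Pow(Add(w, K), 2) = Pow(Add(Rational(91, 2), Rational(62, 115)), 2) = Pow(Rational(10589, 230), 2) = Rational(112126921, 52900)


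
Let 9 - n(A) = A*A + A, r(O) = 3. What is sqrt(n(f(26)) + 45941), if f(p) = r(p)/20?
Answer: sqrt(18379931)/20 ≈ 214.36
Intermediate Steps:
f(p) = 3/20
n(A) = 9 - A - A**2 (n(A) = 9 - (A*A + A) = 9 - (A**2 + A) = 9 - (A + A**2) = 9 + (-A - A**2) = 9 - A - A**2)
sqrt(n(f(26)) + 45941) = sqrt((9 - 1*3/20 - (3/20)**2) + 45941) = sqrt((9 - 3/20 - 1*9/400) + 45941) = sqrt((9 - 3/20 - 9/400) + 45941) = sqrt(3531/400 + 45941) = sqrt(18379931/400) = sqrt(18379931)/20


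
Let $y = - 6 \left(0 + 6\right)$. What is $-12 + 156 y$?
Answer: $-5628$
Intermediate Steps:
$y = -36$ ($y = \left(-6\right) 6 = -36$)
$-12 + 156 y = -12 + 156 \left(-36\right) = -12 - 5616 = -5628$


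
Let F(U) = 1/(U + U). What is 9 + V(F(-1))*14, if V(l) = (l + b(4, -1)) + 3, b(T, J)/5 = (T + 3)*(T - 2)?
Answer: 1024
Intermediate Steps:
F(U) = 1/(2*U)
b(T, J) = 5*(-2 + T)*(3 + T) (b(T, J) = 5*((T + 3)*(T - 2)) = 5*((3 + T)*(-2 + T)) = 5*((-2 + T)*(3 + T)) = 5*(-2 + T)*(3 + T))
V(l) = 73 + l (V(l) = (l + (-30 + 5*4 + 5*4²)) + 3 = (l + (-30 + 20 + 5*16)) + 3 = (l + (-30 + 20 + 80)) + 3 = (l + 70) + 3 = (70 + l) + 3 = 73 + l)
9 + V(F(-1))*14 = 9 + (73 + (½)/(-1))*14 = 9 + (73 + (½)*(-1))*14 = 9 + (73 - ½)*14 = 9 + (145/2)*14 = 9 + 1015 = 1024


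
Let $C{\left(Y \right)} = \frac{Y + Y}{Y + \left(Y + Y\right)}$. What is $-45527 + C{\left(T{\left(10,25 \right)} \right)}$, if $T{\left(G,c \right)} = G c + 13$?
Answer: $- \frac{136579}{3} \approx -45526.0$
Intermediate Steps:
$T{\left(G,c \right)} = 13 + G c$
$C{\left(Y \right)} = \frac{2}{3}$ ($C{\left(Y \right)} = \frac{2 Y}{Y + 2 Y} = \frac{2 Y}{3 Y} = 2 Y \frac{1}{3 Y} = \frac{2}{3}$)
$-45527 + C{\left(T{\left(10,25 \right)} \right)} = -45527 + \frac{2}{3} = - \frac{136579}{3}$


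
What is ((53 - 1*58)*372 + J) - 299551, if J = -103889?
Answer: -405300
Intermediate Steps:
((53 - 1*58)*372 + J) - 299551 = ((53 - 1*58)*372 - 103889) - 299551 = ((53 - 58)*372 - 103889) - 299551 = (-5*372 - 103889) - 299551 = (-1860 - 103889) - 299551 = -105749 - 299551 = -405300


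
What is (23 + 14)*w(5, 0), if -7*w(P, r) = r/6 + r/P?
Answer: 0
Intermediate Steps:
w(P, r) = -r/42 - r/(7*P) (w(P, r) = -(r/6 + r/P)/7 = -r/42 - r/(7*P))
(23 + 14)*w(5, 0) = (23 + 14)*(-1/42*0*(6 + 5)/5) = 37*(-1/42*0*⅕*11) = 37*0 = 0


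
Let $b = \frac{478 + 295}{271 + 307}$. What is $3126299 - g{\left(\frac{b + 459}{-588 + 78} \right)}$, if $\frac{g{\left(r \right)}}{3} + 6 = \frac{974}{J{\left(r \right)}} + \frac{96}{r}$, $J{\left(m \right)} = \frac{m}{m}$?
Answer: $\frac{166228444253}{53215} \approx 3.1237 \cdot 10^{6}$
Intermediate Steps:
$J{\left(m \right)} = 1$
$b = \frac{773}{578} \approx 1.3374$
$g{\left(r \right)} = 2904 + \frac{288}{r}$ ($g{\left(r \right)} = -18 + 3 \left(\frac{974}{1} + \frac{96}{r}\right) = -18 + 3 \left(974 \cdot 1 + \frac{96}{r}\right) = -18 + 3 \left(974 + \frac{96}{r}\right) = -18 + \left(2922 + \frac{288}{r}\right) = 2904 + \frac{288}{r}$)
$3126299 - g{\left(\frac{b + 459}{-588 + 78} \right)} = 3126299 - \left(2904 + \frac{288}{\left(\frac{773}{578} + 459\right) \frac{1}{-588 + 78}}\right) = 3126299 - \left(2904 + \frac{288}{\frac{266075}{578} \frac{1}{-510}}\right) = 3126299 - \left(2904 + \frac{288}{\frac{266075}{578} \left(- \frac{1}{510}\right)}\right) = 3126299 - \left(2904 + \frac{288}{- \frac{53215}{58956}}\right) = 3126299 - \left(2904 + 288 \left(- \frac{58956}{53215}\right)\right) = 3126299 - \left(2904 - \frac{16979328}{53215}\right) = 3126299 - \frac{137557032}{53215} = \frac{166228444253}{53215}$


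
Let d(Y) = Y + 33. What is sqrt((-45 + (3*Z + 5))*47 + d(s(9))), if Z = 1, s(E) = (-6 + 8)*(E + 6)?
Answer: 2*I*sqrt(419) ≈ 40.939*I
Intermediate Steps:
s(E) = 12 + 2*E (s(E) = 2*(6 + E) = 12 + 2*E)
d(Y) = 33 + Y
sqrt((-45 + (3*Z + 5))*47 + d(s(9))) = sqrt((-45 + (3*1 + 5))*47 + (33 + (12 + 2*9))) = sqrt((-45 + (3 + 5))*47 + (33 + (12 + 18))) = sqrt((-45 + 8)*47 + (33 + 30)) = sqrt(-37*47 + 63) = sqrt(-1739 + 63) = sqrt(-1676) = 2*I*sqrt(419)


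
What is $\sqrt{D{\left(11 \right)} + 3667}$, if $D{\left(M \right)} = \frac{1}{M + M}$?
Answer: $\frac{5 \sqrt{70994}}{22} \approx 60.556$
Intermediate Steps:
$D{\left(M \right)} = \frac{1}{2 M}$
$\sqrt{D{\left(11 \right)} + 3667} = \sqrt{\frac{1}{2 \cdot 11} + 3667} = \sqrt{\frac{1}{2} \cdot \frac{1}{11} + 3667} = \sqrt{\frac{1}{22} + 3667} = \sqrt{\frac{80675}{22}} = \frac{5 \sqrt{70994}}{22}$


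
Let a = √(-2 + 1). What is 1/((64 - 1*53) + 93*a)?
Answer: 11/8770 - 93*I/8770 ≈ 0.0012543 - 0.010604*I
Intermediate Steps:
a = I (a = √(-1) = I ≈ 1.0*I)
1/((64 - 1*53) + 93*a) = 1/((64 - 1*53) + 93*I) = 1/((64 - 53) + 93*I) = 1/(11 + 93*I) = (11 - 93*I)/8770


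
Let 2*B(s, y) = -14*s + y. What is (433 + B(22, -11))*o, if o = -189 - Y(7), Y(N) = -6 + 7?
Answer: -51965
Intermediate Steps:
Y(N) = 1
B(s, y) = y/2 - 7*s (B(s, y) = (-14*s + y)/2 = (y - 14*s)/2 = y/2 - 7*s)
o = -190 (o = -189 - 1*1 = -189 - 1 = -190)
(433 + B(22, -11))*o = (433 + ((1/2)*(-11) - 7*22))*(-190) = (433 + (-11/2 - 154))*(-190) = (433 - 319/2)*(-190) = (547/2)*(-190) = -51965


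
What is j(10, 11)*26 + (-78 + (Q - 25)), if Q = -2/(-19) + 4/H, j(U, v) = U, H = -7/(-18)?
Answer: 22263/133 ≈ 167.39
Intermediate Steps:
H = 7/18 (H = -7*(-1/18) = 7/18 ≈ 0.38889)
Q = 1382/133 (Q = -2/(-19) + 4/(7/18) = -2*(-1/19) + 4*(18/7) = 2/19 + 72/7 = 1382/133 ≈ 10.391)
j(10, 11)*26 + (-78 + (Q - 25)) = 10*26 + (-78 + (1382/133 - 25)) = 260 + (-78 - 1943/133) = 260 - 12317/133 = 22263/133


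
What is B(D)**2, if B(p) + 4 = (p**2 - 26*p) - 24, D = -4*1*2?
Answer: 59536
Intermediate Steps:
D = -8 (D = -4*2 = -8)
B(p) = -28 + p**2 - 26*p (B(p) = -4 + ((p**2 - 26*p) - 24) = -4 + (-24 + p**2 - 26*p) = -28 + p**2 - 26*p)
B(D)**2 = (-28 + (-8)**2 - 26*(-8))**2 = (-28 + 64 + 208)**2 = 244**2 = 59536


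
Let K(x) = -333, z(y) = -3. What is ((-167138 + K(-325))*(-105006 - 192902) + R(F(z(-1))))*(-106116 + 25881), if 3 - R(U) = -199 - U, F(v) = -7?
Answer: -4003000442492805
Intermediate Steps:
R(U) = 202 + U (R(U) = 3 - (-199 - U) = 3 + (199 + U) = 202 + U)
((-167138 + K(-325))*(-105006 - 192902) + R(F(z(-1))))*(-106116 + 25881) = ((-167138 - 333)*(-105006 - 192902) + (202 - 7))*(-106116 + 25881) = (-167471*(-297908) + 195)*(-80235) = (49890950668 + 195)*(-80235) = 49890950863*(-80235) = -4003000442492805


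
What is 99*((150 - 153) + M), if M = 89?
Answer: 8514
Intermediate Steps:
99*((150 - 153) + M) = 99*((150 - 153) + 89) = 99*(-3 + 89) = 99*86 = 8514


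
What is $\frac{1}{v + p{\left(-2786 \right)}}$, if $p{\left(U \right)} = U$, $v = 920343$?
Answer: $\frac{1}{917557} \approx 1.0899 \cdot 10^{-6}$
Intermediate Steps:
$\frac{1}{v + p{\left(-2786 \right)}} = \frac{1}{920343 - 2786} = \frac{1}{917557}$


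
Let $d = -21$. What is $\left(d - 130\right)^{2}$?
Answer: $22801$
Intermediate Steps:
$\left(d - 130\right)^{2} = \left(-21 - 130\right)^{2} = \left(-151\right)^{2} = 22801$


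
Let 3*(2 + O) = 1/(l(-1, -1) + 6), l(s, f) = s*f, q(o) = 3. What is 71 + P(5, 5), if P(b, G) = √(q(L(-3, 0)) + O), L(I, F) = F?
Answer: 71 + √462/21 ≈ 72.024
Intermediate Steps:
l(s, f) = f*s
O = -41/21 (O = -2 + 1/(3*(-1*(-1) + 6)) = -2 + 1/(3*(1 + 6)) = -2 + (⅓)/7 = -2 + (⅓)*(⅐) = -2 + 1/21 = -41/21 ≈ -1.9524)
P(b, G) = √462/21 (P(b, G) = √(3 - 41/21) = √(22/21) = √462/21)
71 + P(5, 5) = 71 + √462/21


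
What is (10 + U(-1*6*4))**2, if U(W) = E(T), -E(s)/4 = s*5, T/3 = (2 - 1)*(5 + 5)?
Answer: 348100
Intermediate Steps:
T = 30 (T = 3*((2 - 1)*(5 + 5)) = 3*(1*10) = 3*10 = 30)
E(s) = -20*s (E(s) = -4*s*5 = -20*s)
U(W) = -600 (U(W) = -20*30 = -600)
(10 + U(-1*6*4))**2 = (10 - 600)**2 = (-590)**2 = 348100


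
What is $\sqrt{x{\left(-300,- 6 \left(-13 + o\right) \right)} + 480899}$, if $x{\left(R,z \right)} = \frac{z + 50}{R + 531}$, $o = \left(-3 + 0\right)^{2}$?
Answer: $\frac{\sqrt{25661268633}}{231} \approx 693.47$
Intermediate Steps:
$o = 9$ ($o = \left(-3\right)^{2} = 9$)
$x{\left(R,z \right)} = \frac{50 + z}{531 + R}$
$\sqrt{x{\left(-300,- 6 \left(-13 + o\right) \right)} + 480899} = \sqrt{\frac{50 - 6 \left(-13 + 9\right)}{531 - 300} + 480899} = \sqrt{\frac{50 - -24}{231} + 480899} = \sqrt{\frac{50 + 24}{231} + 480899} = \sqrt{\frac{1}{231} \cdot 74 + 480899} = \sqrt{\frac{74}{231} + 480899} = \sqrt{\frac{111087743}{231}} = \frac{\sqrt{25661268633}}{231}$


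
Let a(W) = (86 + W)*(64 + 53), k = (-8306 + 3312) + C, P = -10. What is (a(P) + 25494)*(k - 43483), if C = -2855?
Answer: -1765102152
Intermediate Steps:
k = -7849 (k = (-8306 + 3312) - 2855 = -4994 - 2855 = -7849)
a(W) = 10062 + 117*W (a(W) = (86 + W)*117 = 10062 + 117*W)
(a(P) + 25494)*(k - 43483) = ((10062 + 117*(-10)) + 25494)*(-7849 - 43483) = ((10062 - 1170) + 25494)*(-51332) = (8892 + 25494)*(-51332) = 34386*(-51332) = -1765102152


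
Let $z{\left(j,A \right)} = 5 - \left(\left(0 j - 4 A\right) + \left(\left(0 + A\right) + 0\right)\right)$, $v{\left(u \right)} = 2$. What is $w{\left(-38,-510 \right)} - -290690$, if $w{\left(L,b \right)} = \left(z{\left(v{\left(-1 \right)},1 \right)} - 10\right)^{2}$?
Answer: $290694$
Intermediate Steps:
$z{\left(j,A \right)} = 5 + 3 A$ ($z{\left(j,A \right)} = 5 - \left(\left(0 - 4 A\right) + \left(A + 0\right)\right) = 5 - \left(- 4 A + A\right) = 5 - - 3 A = 5 + 3 A$)
$w{\left(L,b \right)} = 4$ ($w{\left(L,b \right)} = \left(\left(5 + 3 \cdot 1\right) - 10\right)^{2} = \left(\left(5 + 3\right) - 10\right)^{2} = \left(8 - 10\right)^{2} = \left(-2\right)^{2} = 4$)
$w{\left(-38,-510 \right)} - -290690 = 4 - -290690 = 4 + 290690 = 290694$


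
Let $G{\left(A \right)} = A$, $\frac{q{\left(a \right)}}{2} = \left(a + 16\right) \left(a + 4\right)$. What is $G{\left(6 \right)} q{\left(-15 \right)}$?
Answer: $-132$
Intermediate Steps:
$q{\left(a \right)} = 2 \left(4 + a\right) \left(16 + a\right)$ ($q{\left(a \right)} = 2 \left(a + 16\right) \left(a + 4\right) = 2 \left(16 + a\right) \left(4 + a\right) = 2 \left(4 + a\right) \left(16 + a\right)$)
$G{\left(6 \right)} q{\left(-15 \right)} = 6 \left(128 + 2 \left(-15\right)^{2} + 40 \left(-15\right)\right) = 6 \left(128 + 2 \cdot 225 - 600\right) = 6 \left(128 + 450 - 600\right) = 6 \left(-22\right) = -132$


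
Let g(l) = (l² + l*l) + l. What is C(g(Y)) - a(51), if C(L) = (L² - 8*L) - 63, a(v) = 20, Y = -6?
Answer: 3745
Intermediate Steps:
g(l) = l + 2*l² (g(l) = (l² + l²) + l = 2*l² + l = l + 2*l²)
C(L) = -63 + L² - 8*L
C(g(Y)) - a(51) = (-63 + (-6*(1 + 2*(-6)))² - (-48)*(1 + 2*(-6))) - 1*20 = (-63 + (-6*(1 - 12))² - (-48)*(1 - 12)) - 20 = (-63 + (-6*(-11))² - (-48)*(-11)) - 20 = (-63 + 66² - 8*66) - 20 = (-63 + 4356 - 528) - 20 = 3765 - 20 = 3745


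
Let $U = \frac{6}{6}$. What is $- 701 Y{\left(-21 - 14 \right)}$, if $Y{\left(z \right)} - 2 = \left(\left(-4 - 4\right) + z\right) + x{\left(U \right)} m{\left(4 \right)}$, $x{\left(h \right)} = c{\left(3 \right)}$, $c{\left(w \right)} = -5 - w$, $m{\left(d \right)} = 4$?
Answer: $51173$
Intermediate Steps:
$U = 1$ ($U = 6 \cdot \frac{1}{6} = 1$)
$x{\left(h \right)} = -8$ ($x{\left(h \right)} = -5 - 3 = -8$)
$Y{\left(z \right)} = -38 + z$ ($Y{\left(z \right)} = 2 + \left(\left(\left(-4 - 4\right) + z\right) - 32\right) = 2 + \left(\left(-8 + z\right) - 32\right) = 2 + \left(-40 + z\right) = -38 + z$)
$- 701 Y{\left(-21 - 14 \right)} = - 701 \left(-38 - 35\right) = \left(-701\right) \left(-73\right) = 51173$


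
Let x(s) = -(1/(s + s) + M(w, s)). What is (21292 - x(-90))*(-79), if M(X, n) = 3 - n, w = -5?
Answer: -304094621/180 ≈ -1.6894e+6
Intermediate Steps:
x(s) = -3 + s - 1/(2*s) (x(s) = -(1/(s + s) + (3 - s)) = -(1/(2*s) + (3 - s)) = -(3 + 1/(2*s) - s) = -3 + s - 1/(2*s))
(21292 - x(-90))*(-79) = (21292 - (-3 - 90 - 1/2/(-90)))*(-79) = (21292 - (-3 - 90 - 1/2*(-1/90)))*(-79) = (21292 - (-3 - 90 + 1/180))*(-79) = (21292 - 1*(-16739/180))*(-79) = (21292 + 16739/180)*(-79) = (3849299/180)*(-79) = -304094621/180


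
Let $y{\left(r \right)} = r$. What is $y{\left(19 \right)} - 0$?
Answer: $19$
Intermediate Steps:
$y{\left(19 \right)} - 0 = 19 - 0 = 19 + 0 = 19$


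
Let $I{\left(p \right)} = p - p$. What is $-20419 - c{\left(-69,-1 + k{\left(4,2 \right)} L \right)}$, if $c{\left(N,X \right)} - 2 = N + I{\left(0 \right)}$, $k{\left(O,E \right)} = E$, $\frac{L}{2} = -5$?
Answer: $-20352$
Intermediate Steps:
$L = -10$ ($L = 2 \left(-5\right) = -10$)
$I{\left(p \right)} = 0$
$c{\left(N,X \right)} = 2 + N$ ($c{\left(N,X \right)} = 2 + \left(N + 0\right) = 2 + N$)
$-20419 - c{\left(-69,-1 + k{\left(4,2 \right)} L \right)} = -20419 - \left(2 - 69\right) = -20419 - -67 = -20419 + 67 = -20352$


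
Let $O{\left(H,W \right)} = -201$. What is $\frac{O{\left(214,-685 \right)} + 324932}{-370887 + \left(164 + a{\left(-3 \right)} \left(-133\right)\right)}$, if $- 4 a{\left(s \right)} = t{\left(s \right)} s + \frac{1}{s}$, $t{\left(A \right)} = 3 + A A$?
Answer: $- \frac{354252}{405743} \approx -0.87309$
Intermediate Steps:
$t{\left(A \right)} = 3 + A^{2}$
$a{\left(s \right)} = - \frac{1}{4 s} - \frac{s \left(3 + s^{2}\right)}{4}$ ($a{\left(s \right)} = - \frac{\left(3 + s^{2}\right) s + \frac{1}{s}}{4} = - \frac{s \left(3 + s^{2}\right) + \frac{1}{s}}{4} = - \frac{\frac{1}{s} + s \left(3 + s^{2}\right)}{4} = - \frac{1}{4 s} - \frac{s \left(3 + s^{2}\right)}{4}$)
$\frac{O{\left(214,-685 \right)} + 324932}{-370887 + \left(164 + a{\left(-3 \right)} \left(-133\right)\right)} = \frac{-201 + 324932}{-370887 + \left(164 + \frac{-1 + \left(-3\right)^{2} \left(-3 - \left(-3\right)^{2}\right)}{4 \left(-3\right)} \left(-133\right)\right)} = \frac{324731}{-370887 + \left(164 + \frac{1}{4} \left(- \frac{1}{3}\right) \left(-1 + 9 \left(-3 - 9\right)\right) \left(-133\right)\right)} = \frac{324731}{-370887 + \left(164 + \frac{1}{4} \left(- \frac{1}{3}\right) \left(-1 + 9 \left(-12\right)\right) \left(-133\right)\right)} = \frac{324731}{-370887 + \left(164 + \frac{1}{4} \left(- \frac{1}{3}\right) \left(-1 - 108\right) \left(-133\right)\right)} = \frac{324731}{-370887 + \left(164 + \frac{1}{4} \left(- \frac{1}{3}\right) \left(-109\right) \left(-133\right)\right)} = \frac{324731}{-370887 + \left(164 + \frac{109}{12} \left(-133\right)\right)} = \frac{324731}{-370887 + \left(164 - \frac{14497}{12}\right)} = \frac{324731}{-370887 - \frac{12529}{12}} = \frac{324731}{- \frac{4463173}{12}} = 324731 \left(- \frac{12}{4463173}\right) = - \frac{354252}{405743}$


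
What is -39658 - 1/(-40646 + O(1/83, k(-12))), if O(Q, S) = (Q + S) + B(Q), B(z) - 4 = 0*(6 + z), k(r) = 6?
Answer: -133757986763/3372787 ≈ -39658.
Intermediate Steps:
B(z) = 4 (B(z) = 4 + 0*(6 + z) = 4 + 0 = 4)
O(Q, S) = 4 + Q + S (O(Q, S) = (Q + S) + 4 = 4 + Q + S)
-39658 - 1/(-40646 + O(1/83, k(-12))) = -39658 - 1/(-40646 + (4 + 1/83 + 6)) = -39658 - 1/(-40646 + 831/83) = -39658 - 1/(-3372787/83) = -39658 - 1*(-83/3372787) = -39658 + 83/3372787 = -133757986763/3372787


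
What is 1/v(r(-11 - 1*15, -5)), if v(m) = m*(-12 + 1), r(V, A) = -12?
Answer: 1/132 ≈ 0.0075758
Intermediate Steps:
v(m) = -11*m (v(m) = m*(-11) = -11*m)
1/v(r(-11 - 1*15, -5)) = 1/(-11*(-12)) = 1/132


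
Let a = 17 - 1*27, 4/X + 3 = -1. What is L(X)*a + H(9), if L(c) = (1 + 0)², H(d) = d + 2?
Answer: 1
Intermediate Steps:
X = -1 (X = 4/(-3 - 1) = 4/(-4) = 4*(-¼) = -1)
a = -10 (a = 17 - 27 = -10)
H(d) = 2 + d
L(c) = 1 (L(c) = 1² = 1)
L(X)*a + H(9) = 1*(-10) + (2 + 9) = -10 + 11 = 1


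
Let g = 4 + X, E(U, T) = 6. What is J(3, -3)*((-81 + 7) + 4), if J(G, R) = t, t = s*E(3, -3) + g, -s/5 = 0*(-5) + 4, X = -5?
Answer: 8470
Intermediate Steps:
s = -20 (s = -5*(0*(-5) + 4) = -5*(0 + 4) = -5*4 = -20)
g = -1 (g = 4 - 5 = -1)
t = -121 (t = -20*6 - 1 = -120 - 1 = -121)
J(G, R) = -121
J(3, -3)*((-81 + 7) + 4) = -121*((-81 + 7) + 4) = -121*(-74 + 4) = -121*(-70) = 8470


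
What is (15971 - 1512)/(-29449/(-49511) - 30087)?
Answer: -102268507/212801144 ≈ -0.48058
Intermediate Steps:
(15971 - 1512)/(-29449/(-49511) - 30087) = 14459/(-29449*(-1/49511) - 30087) = 14459/(4207/7073 - 30087) = 14459/(-212801144/7073) = 14459*(-7073/212801144) = -102268507/212801144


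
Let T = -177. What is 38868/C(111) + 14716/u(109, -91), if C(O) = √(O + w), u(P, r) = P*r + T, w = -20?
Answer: -3679/2524 + 38868*√91/91 ≈ 4073.0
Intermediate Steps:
u(P, r) = -177 + P*r (u(P, r) = P*r - 177 = -177 + P*r)
C(O) = √(-20 + O) (C(O) = √(O - 20) = √(-20 + O))
38868/C(111) + 14716/u(109, -91) = 38868/(√(-20 + 111)) + 14716/(-177 + 109*(-91)) = 38868/(√91) + 14716/(-177 - 9919) = 38868*(√91/91) + 14716/(-10096) = 38868*√91/91 + 14716*(-1/10096) = 38868*√91/91 - 3679/2524 = -3679/2524 + 38868*√91/91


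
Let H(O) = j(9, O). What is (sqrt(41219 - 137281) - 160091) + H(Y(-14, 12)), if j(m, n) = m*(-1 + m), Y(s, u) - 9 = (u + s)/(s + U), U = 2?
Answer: -160019 + I*sqrt(96062) ≈ -1.6002e+5 + 309.94*I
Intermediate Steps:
Y(s, u) = 9 + (s + u)/(2 + s) (Y(s, u) = 9 + (u + s)/(s + 2) = 9 + (s + u)/(2 + s))
H(O) = 72 (H(O) = 9*(-1 + 9) = 9*8 = 72)
(sqrt(41219 - 137281) - 160091) + H(Y(-14, 12)) = (sqrt(41219 - 137281) - 160091) + 72 = (sqrt(-96062) - 160091) + 72 = (I*sqrt(96062) - 160091) + 72 = (-160091 + I*sqrt(96062)) + 72 = -160019 + I*sqrt(96062)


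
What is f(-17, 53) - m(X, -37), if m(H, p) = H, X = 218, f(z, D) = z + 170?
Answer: -65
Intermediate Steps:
f(z, D) = 170 + z
f(-17, 53) - m(X, -37) = (170 - 17) - 1*218 = 153 - 218 = -65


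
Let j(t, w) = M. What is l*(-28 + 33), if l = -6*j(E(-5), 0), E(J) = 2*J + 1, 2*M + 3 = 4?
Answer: -15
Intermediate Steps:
M = ½ (M = -3/2 + (½)*4 = -3/2 + 2 = ½ ≈ 0.50000)
E(J) = 1 + 2*J
j(t, w) = ½
l = -3 (l = -6*½ = -3)
l*(-28 + 33) = -3*(-28 + 33) = -3*5 = -15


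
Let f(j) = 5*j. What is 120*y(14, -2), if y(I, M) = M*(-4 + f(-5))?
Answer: 6960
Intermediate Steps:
y(I, M) = -29*M (y(I, M) = M*(-4 + 5*(-5)) = M*(-4 - 25) = M*(-29) = -29*M)
120*y(14, -2) = 120*(-29*(-2)) = 120*58 = 6960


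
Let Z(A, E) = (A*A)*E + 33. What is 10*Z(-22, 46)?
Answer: 222970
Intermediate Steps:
Z(A, E) = 33 + E*A² (Z(A, E) = A²*E + 33 = E*A² + 33 = 33 + E*A²)
10*Z(-22, 46) = 10*(33 + 46*(-22)²) = 10*(33 + 46*484) = 10*(33 + 22264) = 10*22297 = 222970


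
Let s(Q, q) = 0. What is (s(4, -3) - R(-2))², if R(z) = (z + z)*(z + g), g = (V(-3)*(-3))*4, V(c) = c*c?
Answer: 193600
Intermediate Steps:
V(c) = c²
g = -108 (g = ((-3)²*(-3))*4 = (9*(-3))*4 = -27*4 = -108)
R(z) = 2*z*(-108 + z) (R(z) = (z + z)*(z - 108) = (2*z)*(-108 + z) = 2*z*(-108 + z))
(s(4, -3) - R(-2))² = (0 - 2*(-2)*(-108 - 2))² = (0 - 2*(-2)*(-110))² = (0 - 1*440)² = (0 - 440)² = (-440)² = 193600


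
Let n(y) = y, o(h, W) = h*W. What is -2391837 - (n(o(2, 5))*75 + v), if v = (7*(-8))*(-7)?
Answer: -2392979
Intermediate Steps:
o(h, W) = W*h
v = 392 (v = -56*(-7) = 392)
-2391837 - (n(o(2, 5))*75 + v) = -2391837 - ((5*2)*75 + 392) = -2391837 - (10*75 + 392) = -2391837 - (750 + 392) = -2391837 - 1*1142 = -2391837 - 1142 = -2392979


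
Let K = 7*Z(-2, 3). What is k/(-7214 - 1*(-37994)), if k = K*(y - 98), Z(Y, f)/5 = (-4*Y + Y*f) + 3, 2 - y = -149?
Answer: 1855/6156 ≈ 0.30133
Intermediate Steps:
y = 151 (y = 2 - 1*(-149) = 2 + 149 = 151)
Z(Y, f) = 15 - 20*Y + 5*Y*f (Z(Y, f) = 5*((-4*Y + Y*f) + 3) = 5*(3 - 4*Y + Y*f) = 15 - 20*Y + 5*Y*f)
K = 175 (K = 7*(15 - 20*(-2) + 5*(-2)*3) = 7*(15 + 40 - 30) = 7*25 = 175)
k = 9275 (k = 175*(151 - 98) = 175*53 = 9275)
k/(-7214 - 1*(-37994)) = 9275/(-7214 - 1*(-37994)) = 9275/(-7214 + 37994) = 9275/30780 = 9275*(1/30780) = 1855/6156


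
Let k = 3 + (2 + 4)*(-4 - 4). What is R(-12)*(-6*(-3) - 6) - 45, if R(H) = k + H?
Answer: -729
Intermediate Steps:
k = -45 (k = 3 + 6*(-8) = 3 - 48 = -45)
R(H) = -45 + H
R(-12)*(-6*(-3) - 6) - 45 = (-45 - 12)*(-6*(-3) - 6) - 45 = -57*(-2*(-9) - 6) - 45 = -57*(18 - 6) - 45 = -57*12 - 45 = -684 - 45 = -729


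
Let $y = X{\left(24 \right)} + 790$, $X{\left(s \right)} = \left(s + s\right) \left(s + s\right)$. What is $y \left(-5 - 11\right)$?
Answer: $-49504$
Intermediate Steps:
$X{\left(s \right)} = 4 s^{2}$ ($X{\left(s \right)} = 2 s 2 s = 4 s^{2}$)
$y = 3094$ ($y = 4 \cdot 24^{2} + 790 = 4 \cdot 576 + 790 = 2304 + 790 = 3094$)
$y \left(-5 - 11\right) = 3094 \left(-5 - 11\right) = 3094 \left(-16\right) = -49504$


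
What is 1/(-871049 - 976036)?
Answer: -1/1847085 ≈ -5.4139e-7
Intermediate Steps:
1/(-871049 - 976036) = 1/(-1847085) = -1/1847085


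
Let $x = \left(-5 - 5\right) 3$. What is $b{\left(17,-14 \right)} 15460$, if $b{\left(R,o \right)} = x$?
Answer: $-463800$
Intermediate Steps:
$x = -30$ ($x = \left(-10\right) 3 = -30$)
$b{\left(R,o \right)} = -30$
$b{\left(17,-14 \right)} 15460 = \left(-30\right) 15460 = -463800$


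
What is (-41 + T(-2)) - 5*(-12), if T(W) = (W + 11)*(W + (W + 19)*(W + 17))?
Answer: 2296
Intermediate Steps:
T(W) = (11 + W)*(W + (17 + W)*(19 + W)) (T(W) = (11 + W)*(W + (19 + W)*(17 + W)) = (11 + W)*(W + (17 + W)*(19 + W)))
(-41 + T(-2)) - 5*(-12) = (-41 + (3553 + (-2)**3 + 48*(-2)**2 + 730*(-2))) - 5*(-12) = (-41 + (3553 - 8 + 48*4 - 1460)) + 60 = (-41 + (3553 - 8 + 192 - 1460)) + 60 = (-41 + 2277) + 60 = 2236 + 60 = 2296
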